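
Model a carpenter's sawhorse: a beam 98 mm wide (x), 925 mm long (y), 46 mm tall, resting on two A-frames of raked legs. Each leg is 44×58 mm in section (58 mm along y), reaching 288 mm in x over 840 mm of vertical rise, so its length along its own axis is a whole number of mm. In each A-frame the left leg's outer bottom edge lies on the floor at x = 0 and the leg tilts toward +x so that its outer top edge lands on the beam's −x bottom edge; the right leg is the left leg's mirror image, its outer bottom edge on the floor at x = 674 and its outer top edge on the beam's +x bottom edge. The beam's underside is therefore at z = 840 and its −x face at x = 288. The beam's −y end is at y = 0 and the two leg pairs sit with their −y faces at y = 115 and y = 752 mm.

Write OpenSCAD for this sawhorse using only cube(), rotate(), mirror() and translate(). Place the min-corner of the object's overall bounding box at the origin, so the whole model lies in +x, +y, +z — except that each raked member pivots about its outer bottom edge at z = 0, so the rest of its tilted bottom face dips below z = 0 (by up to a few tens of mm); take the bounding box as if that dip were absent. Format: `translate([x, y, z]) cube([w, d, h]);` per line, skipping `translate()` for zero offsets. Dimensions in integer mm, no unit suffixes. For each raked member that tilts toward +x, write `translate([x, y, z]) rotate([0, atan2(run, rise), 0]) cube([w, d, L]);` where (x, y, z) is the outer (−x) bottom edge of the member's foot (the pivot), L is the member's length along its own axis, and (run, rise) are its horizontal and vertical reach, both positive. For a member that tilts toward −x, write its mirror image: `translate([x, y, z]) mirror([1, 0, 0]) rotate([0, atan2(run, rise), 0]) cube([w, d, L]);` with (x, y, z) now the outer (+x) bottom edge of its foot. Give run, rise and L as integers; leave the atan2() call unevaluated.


translate([288, 0, 840]) cube([98, 925, 46]);
translate([0, 115, 0]) rotate([0, atan2(288, 840), 0]) cube([44, 58, 888]);
translate([674, 115, 0]) mirror([1, 0, 0]) rotate([0, atan2(288, 840), 0]) cube([44, 58, 888]);
translate([0, 752, 0]) rotate([0, atan2(288, 840), 0]) cube([44, 58, 888]);
translate([674, 752, 0]) mirror([1, 0, 0]) rotate([0, atan2(288, 840), 0]) cube([44, 58, 888]);


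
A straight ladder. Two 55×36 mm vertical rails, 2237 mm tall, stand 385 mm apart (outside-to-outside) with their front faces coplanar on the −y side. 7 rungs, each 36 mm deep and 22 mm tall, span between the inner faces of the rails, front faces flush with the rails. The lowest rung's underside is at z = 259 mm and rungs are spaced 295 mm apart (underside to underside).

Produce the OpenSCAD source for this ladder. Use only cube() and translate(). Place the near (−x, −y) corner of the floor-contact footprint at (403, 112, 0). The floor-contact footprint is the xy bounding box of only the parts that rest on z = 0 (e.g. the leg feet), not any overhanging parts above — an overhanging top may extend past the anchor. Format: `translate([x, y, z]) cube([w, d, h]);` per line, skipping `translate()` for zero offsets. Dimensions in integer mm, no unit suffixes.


translate([403, 112, 0]) cube([55, 36, 2237]);
translate([733, 112, 0]) cube([55, 36, 2237]);
translate([458, 112, 259]) cube([275, 36, 22]);
translate([458, 112, 554]) cube([275, 36, 22]);
translate([458, 112, 849]) cube([275, 36, 22]);
translate([458, 112, 1144]) cube([275, 36, 22]);
translate([458, 112, 1439]) cube([275, 36, 22]);
translate([458, 112, 1734]) cube([275, 36, 22]);
translate([458, 112, 2029]) cube([275, 36, 22]);


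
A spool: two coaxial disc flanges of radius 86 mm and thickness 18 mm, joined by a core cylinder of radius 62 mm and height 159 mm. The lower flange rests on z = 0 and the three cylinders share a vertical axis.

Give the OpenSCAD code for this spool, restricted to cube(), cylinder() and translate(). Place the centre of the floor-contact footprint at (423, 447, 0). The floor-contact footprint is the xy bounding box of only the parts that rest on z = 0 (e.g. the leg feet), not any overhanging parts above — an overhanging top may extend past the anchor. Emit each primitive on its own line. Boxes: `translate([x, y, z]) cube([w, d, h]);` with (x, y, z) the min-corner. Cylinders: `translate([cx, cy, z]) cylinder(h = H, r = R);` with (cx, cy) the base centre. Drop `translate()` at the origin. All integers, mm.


translate([423, 447, 0]) cylinder(h = 18, r = 86);
translate([423, 447, 18]) cylinder(h = 159, r = 62);
translate([423, 447, 177]) cylinder(h = 18, r = 86);


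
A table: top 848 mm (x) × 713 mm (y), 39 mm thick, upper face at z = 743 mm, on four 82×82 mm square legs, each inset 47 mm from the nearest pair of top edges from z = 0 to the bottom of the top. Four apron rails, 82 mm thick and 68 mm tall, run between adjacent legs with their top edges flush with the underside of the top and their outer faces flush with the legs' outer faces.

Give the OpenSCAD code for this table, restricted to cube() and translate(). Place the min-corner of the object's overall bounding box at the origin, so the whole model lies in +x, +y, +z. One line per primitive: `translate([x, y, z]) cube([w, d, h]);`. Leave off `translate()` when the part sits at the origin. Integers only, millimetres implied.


translate([0, 0, 704]) cube([848, 713, 39]);
translate([47, 47, 0]) cube([82, 82, 704]);
translate([719, 47, 0]) cube([82, 82, 704]);
translate([47, 584, 0]) cube([82, 82, 704]);
translate([719, 584, 0]) cube([82, 82, 704]);
translate([129, 47, 636]) cube([590, 82, 68]);
translate([129, 584, 636]) cube([590, 82, 68]);
translate([47, 129, 636]) cube([82, 455, 68]);
translate([719, 129, 636]) cube([82, 455, 68]);


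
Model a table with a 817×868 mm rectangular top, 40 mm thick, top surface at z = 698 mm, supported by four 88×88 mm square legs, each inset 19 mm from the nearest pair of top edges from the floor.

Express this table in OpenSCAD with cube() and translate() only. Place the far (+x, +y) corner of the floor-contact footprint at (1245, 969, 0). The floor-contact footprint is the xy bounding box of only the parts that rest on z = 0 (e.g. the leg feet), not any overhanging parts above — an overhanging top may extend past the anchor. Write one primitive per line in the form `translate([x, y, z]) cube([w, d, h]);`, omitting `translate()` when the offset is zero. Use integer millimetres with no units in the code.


translate([447, 120, 658]) cube([817, 868, 40]);
translate([466, 139, 0]) cube([88, 88, 658]);
translate([1157, 139, 0]) cube([88, 88, 658]);
translate([466, 881, 0]) cube([88, 88, 658]);
translate([1157, 881, 0]) cube([88, 88, 658]);


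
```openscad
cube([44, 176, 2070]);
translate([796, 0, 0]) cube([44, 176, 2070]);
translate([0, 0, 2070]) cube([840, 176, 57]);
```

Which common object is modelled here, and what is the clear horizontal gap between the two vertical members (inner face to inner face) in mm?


A door frame. The clear opening width is 752 mm.

Two 2070 mm tall posts with a header on top — a door frame. The left jamb is 44 mm wide at x = 0; the right jamb starts at x = 796. The clear opening is 796 − 44 = 752 mm.


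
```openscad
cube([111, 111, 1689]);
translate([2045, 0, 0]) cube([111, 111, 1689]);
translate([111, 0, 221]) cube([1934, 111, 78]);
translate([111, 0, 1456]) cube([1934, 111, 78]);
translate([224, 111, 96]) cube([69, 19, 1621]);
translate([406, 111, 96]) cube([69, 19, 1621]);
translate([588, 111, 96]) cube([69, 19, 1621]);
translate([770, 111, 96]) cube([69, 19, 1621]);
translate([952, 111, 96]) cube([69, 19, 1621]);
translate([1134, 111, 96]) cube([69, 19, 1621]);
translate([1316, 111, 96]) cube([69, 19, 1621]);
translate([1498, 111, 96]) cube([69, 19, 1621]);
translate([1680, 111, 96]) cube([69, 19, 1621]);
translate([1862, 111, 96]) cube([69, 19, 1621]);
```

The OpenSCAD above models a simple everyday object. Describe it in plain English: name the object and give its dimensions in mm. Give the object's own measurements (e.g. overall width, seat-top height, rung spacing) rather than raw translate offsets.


A fence section. Two 111×111 mm posts, 1689 mm tall, stand on the floor with a clear span of 1934 mm between their inner faces. Two horizontal rails of 111×78 mm section span the gap between the posts with their undersides at z = 221 mm and z = 1456 mm, flush with the posts' −y face. 10 pickets, each 69 mm wide, 19 mm thick and 1621 mm tall, are fixed to the +y face of the rails with their bottoms at z = 96 mm, spaced across the span with a 113 mm gap after the −x post and between neighbouring pickets, with 114 mm left before the +x post.


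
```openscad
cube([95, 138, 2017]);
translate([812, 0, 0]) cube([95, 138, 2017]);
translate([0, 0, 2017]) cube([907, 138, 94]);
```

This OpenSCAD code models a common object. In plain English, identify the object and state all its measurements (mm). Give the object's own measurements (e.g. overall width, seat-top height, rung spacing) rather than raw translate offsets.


A door frame. The clear opening is 717 mm wide and 2017 mm high. Two 95 mm wide jambs, 138 mm deep, stand either side of the opening from the floor to the top of the opening. A 94 mm thick head sits across the top of both jambs, spanning the full outside width of the frame.


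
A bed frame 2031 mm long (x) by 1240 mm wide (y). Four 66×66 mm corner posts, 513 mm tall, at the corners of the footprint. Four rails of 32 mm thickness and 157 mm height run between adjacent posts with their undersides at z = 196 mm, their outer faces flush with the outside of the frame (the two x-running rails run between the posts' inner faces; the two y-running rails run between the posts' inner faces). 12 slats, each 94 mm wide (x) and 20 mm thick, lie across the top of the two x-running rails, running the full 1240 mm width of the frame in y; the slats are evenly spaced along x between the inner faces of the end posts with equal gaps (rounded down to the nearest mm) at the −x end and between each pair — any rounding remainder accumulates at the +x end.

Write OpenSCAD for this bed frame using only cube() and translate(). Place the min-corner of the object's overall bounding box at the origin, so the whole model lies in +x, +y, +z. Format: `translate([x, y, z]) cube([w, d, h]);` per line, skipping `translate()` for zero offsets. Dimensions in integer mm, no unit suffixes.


// slat z = rail_z + rail_h = 196 + 157 = 353
// slat gap = ⌊(1899 − 12·94) / 13⌋ = 59
cube([66, 66, 513]);
translate([0, 1174, 0]) cube([66, 66, 513]);
translate([1965, 0, 0]) cube([66, 66, 513]);
translate([1965, 1174, 0]) cube([66, 66, 513]);
translate([66, 0, 196]) cube([1899, 32, 157]);
translate([66, 1208, 196]) cube([1899, 32, 157]);
translate([0, 66, 196]) cube([32, 1108, 157]);
translate([1999, 66, 196]) cube([32, 1108, 157]);
translate([125, 0, 353]) cube([94, 1240, 20]);
translate([278, 0, 353]) cube([94, 1240, 20]);
translate([431, 0, 353]) cube([94, 1240, 20]);
translate([584, 0, 353]) cube([94, 1240, 20]);
translate([737, 0, 353]) cube([94, 1240, 20]);
translate([890, 0, 353]) cube([94, 1240, 20]);
translate([1043, 0, 353]) cube([94, 1240, 20]);
translate([1196, 0, 353]) cube([94, 1240, 20]);
translate([1349, 0, 353]) cube([94, 1240, 20]);
translate([1502, 0, 353]) cube([94, 1240, 20]);
translate([1655, 0, 353]) cube([94, 1240, 20]);
translate([1808, 0, 353]) cube([94, 1240, 20]);


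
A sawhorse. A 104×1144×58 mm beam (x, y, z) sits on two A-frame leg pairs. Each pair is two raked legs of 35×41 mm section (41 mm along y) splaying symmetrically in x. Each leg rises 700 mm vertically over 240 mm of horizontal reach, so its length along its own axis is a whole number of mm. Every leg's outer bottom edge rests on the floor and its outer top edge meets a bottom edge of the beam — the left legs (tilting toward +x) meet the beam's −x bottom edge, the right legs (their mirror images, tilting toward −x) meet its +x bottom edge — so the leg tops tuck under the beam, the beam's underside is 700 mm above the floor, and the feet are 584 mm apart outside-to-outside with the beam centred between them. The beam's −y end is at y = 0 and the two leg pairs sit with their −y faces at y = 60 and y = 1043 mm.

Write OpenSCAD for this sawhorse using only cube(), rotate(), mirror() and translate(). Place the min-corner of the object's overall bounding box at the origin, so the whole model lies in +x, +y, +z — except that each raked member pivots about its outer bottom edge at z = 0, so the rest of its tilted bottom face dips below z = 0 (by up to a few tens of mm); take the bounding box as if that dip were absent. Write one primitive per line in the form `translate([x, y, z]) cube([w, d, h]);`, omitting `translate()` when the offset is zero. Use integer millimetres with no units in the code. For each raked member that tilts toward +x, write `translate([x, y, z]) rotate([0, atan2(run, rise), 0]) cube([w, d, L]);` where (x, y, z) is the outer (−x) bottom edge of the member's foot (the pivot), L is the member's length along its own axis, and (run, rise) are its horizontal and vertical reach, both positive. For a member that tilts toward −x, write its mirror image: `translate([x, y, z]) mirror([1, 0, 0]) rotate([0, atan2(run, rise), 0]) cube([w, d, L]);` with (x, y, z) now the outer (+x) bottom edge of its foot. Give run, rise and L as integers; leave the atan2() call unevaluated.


translate([240, 0, 700]) cube([104, 1144, 58]);
translate([0, 60, 0]) rotate([0, atan2(240, 700), 0]) cube([35, 41, 740]);
translate([584, 60, 0]) mirror([1, 0, 0]) rotate([0, atan2(240, 700), 0]) cube([35, 41, 740]);
translate([0, 1043, 0]) rotate([0, atan2(240, 700), 0]) cube([35, 41, 740]);
translate([584, 1043, 0]) mirror([1, 0, 0]) rotate([0, atan2(240, 700), 0]) cube([35, 41, 740]);


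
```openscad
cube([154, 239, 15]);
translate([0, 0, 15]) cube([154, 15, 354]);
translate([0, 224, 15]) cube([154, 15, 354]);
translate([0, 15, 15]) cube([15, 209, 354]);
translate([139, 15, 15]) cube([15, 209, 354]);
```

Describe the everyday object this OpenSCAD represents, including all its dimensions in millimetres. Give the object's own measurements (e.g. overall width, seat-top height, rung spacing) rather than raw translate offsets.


An open-topped rectangular box: outside dimensions 154×239×369 mm, with a uniform wall and base thickness of 15 mm. The base is a full 154×239 slab on the floor; four walls sit on top of the base. The front and back walls (the −y and +y sides) span the full width; the two side walls fit between them.


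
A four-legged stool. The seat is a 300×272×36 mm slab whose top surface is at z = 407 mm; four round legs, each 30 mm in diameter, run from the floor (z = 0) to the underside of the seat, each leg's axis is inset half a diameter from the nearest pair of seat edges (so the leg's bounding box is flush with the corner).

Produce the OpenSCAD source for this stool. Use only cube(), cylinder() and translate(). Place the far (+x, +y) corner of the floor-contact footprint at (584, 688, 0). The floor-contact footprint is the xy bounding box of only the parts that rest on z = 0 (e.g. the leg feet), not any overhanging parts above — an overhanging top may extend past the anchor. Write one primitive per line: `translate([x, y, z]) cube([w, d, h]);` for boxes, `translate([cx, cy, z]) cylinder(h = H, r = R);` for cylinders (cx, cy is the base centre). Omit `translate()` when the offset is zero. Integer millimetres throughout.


// leg_h = 407 - 36 = 371
translate([284, 416, 371]) cube([300, 272, 36]);
translate([299, 431, 0]) cylinder(h = 371, r = 15);
translate([569, 431, 0]) cylinder(h = 371, r = 15);
translate([299, 673, 0]) cylinder(h = 371, r = 15);
translate([569, 673, 0]) cylinder(h = 371, r = 15);


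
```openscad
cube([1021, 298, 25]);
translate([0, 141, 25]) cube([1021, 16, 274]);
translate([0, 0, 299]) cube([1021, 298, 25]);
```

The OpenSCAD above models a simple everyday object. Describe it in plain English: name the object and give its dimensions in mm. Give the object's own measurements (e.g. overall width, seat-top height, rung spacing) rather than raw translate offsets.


An I-beam lying along x, 1021 mm long. Overall section height 324 mm. Two flanges 298 mm wide (y) and 25 mm thick, one on the floor and one at the top; a web 16 mm thick runs between them, centred on the flange width.


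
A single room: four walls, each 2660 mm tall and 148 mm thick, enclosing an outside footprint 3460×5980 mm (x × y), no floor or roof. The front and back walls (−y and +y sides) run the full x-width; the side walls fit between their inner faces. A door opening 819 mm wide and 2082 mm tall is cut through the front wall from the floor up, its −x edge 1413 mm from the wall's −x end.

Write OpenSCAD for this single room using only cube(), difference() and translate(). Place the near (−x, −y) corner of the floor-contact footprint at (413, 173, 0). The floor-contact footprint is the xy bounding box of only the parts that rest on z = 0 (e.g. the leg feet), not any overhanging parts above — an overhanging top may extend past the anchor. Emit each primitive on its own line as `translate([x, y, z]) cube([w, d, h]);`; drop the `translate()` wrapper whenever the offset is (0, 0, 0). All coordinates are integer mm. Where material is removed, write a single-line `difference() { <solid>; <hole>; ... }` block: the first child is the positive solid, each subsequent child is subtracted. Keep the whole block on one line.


difference() { translate([413, 173, 0]) cube([3460, 148, 2660]); translate([1826, 173, 0]) cube([819, 148, 2082]); }
translate([413, 6005, 0]) cube([3460, 148, 2660]);
translate([413, 321, 0]) cube([148, 5684, 2660]);
translate([3725, 321, 0]) cube([148, 5684, 2660]);


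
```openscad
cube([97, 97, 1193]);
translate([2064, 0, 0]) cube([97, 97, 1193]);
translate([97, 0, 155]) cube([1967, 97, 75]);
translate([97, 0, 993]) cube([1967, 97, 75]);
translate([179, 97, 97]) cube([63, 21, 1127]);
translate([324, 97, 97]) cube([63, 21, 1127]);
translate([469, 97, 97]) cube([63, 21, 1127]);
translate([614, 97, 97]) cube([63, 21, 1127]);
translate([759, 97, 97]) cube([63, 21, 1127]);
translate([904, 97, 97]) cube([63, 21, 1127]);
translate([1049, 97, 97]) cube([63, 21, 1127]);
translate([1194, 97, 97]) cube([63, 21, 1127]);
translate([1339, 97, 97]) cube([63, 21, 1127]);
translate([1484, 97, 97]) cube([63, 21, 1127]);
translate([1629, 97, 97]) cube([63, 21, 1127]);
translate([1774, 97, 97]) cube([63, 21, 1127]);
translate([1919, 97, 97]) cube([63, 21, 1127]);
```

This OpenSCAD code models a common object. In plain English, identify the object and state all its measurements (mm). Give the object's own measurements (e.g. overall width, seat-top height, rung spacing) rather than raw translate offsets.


A fence section. Two 97×97 mm posts, 1193 mm tall, stand on the floor with a clear span of 1967 mm between their inner faces. Two horizontal rails of 97×75 mm section span the gap between the posts with their undersides at z = 155 mm and z = 993 mm, flush with the posts' −y face. 13 pickets, each 63 mm wide, 21 mm thick and 1127 mm tall, are fixed to the +y face of the rails with their bottoms at z = 97 mm, spaced across the span with a 82 mm gap after the −x post and between neighbouring pickets and before the +x post.


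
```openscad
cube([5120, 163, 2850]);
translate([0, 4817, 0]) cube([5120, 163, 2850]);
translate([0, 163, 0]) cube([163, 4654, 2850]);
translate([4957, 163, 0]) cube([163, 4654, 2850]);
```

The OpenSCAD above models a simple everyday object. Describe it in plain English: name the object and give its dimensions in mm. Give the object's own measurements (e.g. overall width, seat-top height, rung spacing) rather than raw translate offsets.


The wall frame of a small rectangular building: four walls, each 2850 mm tall and 163 mm thick, enclosing a footprint 5120 mm (x) by 4980 mm (y) outside-to-outside, with no floor or roof. The front and back walls (the −y and +y sides) span the full width; the two side walls fit between them.


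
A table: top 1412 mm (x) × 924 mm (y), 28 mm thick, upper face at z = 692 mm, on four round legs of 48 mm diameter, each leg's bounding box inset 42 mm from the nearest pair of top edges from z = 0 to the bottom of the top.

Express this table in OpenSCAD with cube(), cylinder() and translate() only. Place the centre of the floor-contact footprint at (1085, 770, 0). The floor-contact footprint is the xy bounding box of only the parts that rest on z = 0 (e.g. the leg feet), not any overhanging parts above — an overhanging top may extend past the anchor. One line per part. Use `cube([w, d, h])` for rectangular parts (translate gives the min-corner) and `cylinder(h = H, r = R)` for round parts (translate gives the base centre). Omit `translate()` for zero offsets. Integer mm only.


// leg_h = 692 - 28 = 664
translate([379, 308, 664]) cube([1412, 924, 28]);
translate([445, 374, 0]) cylinder(h = 664, r = 24);
translate([1725, 374, 0]) cylinder(h = 664, r = 24);
translate([445, 1166, 0]) cylinder(h = 664, r = 24);
translate([1725, 1166, 0]) cylinder(h = 664, r = 24);


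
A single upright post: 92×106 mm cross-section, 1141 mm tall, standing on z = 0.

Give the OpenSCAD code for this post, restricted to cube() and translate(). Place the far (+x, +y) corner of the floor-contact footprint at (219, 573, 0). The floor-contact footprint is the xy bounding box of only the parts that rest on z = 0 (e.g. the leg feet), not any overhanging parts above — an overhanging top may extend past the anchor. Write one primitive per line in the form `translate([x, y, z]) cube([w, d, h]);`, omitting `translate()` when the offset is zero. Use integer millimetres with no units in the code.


translate([127, 467, 0]) cube([92, 106, 1141]);


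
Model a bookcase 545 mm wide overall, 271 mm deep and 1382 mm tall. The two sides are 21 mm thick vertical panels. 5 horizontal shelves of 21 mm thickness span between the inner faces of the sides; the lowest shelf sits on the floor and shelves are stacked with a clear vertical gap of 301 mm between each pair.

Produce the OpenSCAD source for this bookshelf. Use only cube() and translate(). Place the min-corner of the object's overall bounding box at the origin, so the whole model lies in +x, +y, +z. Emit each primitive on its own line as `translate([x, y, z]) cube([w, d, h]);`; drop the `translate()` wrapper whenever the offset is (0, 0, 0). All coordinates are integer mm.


cube([21, 271, 1382]);
translate([524, 0, 0]) cube([21, 271, 1382]);
translate([21, 0, 0]) cube([503, 271, 21]);
translate([21, 0, 322]) cube([503, 271, 21]);
translate([21, 0, 644]) cube([503, 271, 21]);
translate([21, 0, 966]) cube([503, 271, 21]);
translate([21, 0, 1288]) cube([503, 271, 21]);


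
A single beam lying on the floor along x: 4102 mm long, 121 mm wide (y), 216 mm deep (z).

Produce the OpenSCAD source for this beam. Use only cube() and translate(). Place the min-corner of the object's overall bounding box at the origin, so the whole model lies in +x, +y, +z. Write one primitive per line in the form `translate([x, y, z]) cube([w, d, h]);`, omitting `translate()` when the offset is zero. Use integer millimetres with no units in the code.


cube([4102, 121, 216]);


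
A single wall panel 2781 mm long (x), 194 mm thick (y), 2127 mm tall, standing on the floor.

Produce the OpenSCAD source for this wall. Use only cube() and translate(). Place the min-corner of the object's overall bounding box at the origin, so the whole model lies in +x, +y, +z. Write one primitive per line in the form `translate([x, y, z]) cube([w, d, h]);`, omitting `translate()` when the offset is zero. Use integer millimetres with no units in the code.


cube([2781, 194, 2127]);


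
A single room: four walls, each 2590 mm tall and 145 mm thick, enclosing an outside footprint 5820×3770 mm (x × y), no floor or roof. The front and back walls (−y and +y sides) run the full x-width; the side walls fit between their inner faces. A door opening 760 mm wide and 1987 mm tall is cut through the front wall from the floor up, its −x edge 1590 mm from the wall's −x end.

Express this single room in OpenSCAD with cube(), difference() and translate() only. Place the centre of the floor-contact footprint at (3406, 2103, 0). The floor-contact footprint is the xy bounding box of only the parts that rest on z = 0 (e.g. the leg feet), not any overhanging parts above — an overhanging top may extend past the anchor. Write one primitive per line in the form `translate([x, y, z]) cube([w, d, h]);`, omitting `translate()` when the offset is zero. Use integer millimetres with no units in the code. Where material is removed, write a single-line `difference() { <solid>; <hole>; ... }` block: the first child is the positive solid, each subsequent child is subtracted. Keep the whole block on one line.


difference() { translate([496, 218, 0]) cube([5820, 145, 2590]); translate([2086, 218, 0]) cube([760, 145, 1987]); }
translate([496, 3843, 0]) cube([5820, 145, 2590]);
translate([496, 363, 0]) cube([145, 3480, 2590]);
translate([6171, 363, 0]) cube([145, 3480, 2590]);


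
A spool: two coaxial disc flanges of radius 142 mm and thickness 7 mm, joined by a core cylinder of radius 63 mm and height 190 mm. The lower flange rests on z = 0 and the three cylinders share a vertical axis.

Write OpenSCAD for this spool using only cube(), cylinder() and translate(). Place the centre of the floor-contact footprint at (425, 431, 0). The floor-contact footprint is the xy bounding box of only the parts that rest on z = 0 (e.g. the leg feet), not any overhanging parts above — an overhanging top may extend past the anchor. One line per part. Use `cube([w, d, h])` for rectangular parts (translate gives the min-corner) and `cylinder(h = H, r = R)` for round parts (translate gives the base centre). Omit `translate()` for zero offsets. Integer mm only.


translate([425, 431, 0]) cylinder(h = 7, r = 142);
translate([425, 431, 7]) cylinder(h = 190, r = 63);
translate([425, 431, 197]) cylinder(h = 7, r = 142);


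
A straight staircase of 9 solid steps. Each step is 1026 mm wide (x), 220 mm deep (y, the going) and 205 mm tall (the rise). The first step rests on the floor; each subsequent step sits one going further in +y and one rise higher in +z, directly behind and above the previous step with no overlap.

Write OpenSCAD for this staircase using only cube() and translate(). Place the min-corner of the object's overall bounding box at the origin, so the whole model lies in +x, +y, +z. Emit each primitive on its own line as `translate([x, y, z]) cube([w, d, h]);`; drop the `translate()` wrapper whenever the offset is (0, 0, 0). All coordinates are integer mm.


cube([1026, 220, 205]);
translate([0, 220, 205]) cube([1026, 220, 205]);
translate([0, 440, 410]) cube([1026, 220, 205]);
translate([0, 660, 615]) cube([1026, 220, 205]);
translate([0, 880, 820]) cube([1026, 220, 205]);
translate([0, 1100, 1025]) cube([1026, 220, 205]);
translate([0, 1320, 1230]) cube([1026, 220, 205]);
translate([0, 1540, 1435]) cube([1026, 220, 205]);
translate([0, 1760, 1640]) cube([1026, 220, 205]);


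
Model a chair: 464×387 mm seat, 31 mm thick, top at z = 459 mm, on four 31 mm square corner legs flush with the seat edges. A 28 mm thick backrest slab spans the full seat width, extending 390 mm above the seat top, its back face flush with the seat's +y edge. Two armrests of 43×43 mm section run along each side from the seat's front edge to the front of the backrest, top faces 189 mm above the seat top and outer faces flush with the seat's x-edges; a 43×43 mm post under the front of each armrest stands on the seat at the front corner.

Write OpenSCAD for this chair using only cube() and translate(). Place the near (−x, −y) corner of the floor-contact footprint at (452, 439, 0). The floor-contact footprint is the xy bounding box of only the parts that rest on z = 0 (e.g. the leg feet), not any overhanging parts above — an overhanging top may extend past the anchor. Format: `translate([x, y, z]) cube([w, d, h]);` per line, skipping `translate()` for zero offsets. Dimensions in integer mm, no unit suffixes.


// leg_h = 459 - 31 = 428
// arm post h = 189 - 43 = 146
translate([452, 439, 428]) cube([464, 387, 31]);
translate([452, 439, 0]) cube([31, 31, 428]);
translate([885, 439, 0]) cube([31, 31, 428]);
translate([452, 795, 0]) cube([31, 31, 428]);
translate([885, 795, 0]) cube([31, 31, 428]);
translate([452, 798, 459]) cube([464, 28, 390]);
translate([452, 439, 605]) cube([43, 359, 43]);
translate([873, 439, 605]) cube([43, 359, 43]);
translate([452, 439, 459]) cube([43, 43, 146]);
translate([873, 439, 459]) cube([43, 43, 146]);


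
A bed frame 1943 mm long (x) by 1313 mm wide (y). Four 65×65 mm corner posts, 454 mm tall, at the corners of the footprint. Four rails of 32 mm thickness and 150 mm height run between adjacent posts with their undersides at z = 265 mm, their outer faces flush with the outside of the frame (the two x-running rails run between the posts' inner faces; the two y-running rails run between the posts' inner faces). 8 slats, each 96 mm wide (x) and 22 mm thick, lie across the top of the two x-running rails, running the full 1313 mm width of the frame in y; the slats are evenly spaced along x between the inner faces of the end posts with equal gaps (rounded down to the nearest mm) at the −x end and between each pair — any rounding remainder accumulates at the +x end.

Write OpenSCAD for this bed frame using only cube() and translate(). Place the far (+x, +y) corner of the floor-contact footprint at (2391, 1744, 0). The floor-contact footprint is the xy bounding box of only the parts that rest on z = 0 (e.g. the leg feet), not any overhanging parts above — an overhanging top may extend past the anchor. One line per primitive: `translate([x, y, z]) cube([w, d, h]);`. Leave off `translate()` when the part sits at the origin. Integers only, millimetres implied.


translate([448, 431, 0]) cube([65, 65, 454]);
translate([448, 1679, 0]) cube([65, 65, 454]);
translate([2326, 431, 0]) cube([65, 65, 454]);
translate([2326, 1679, 0]) cube([65, 65, 454]);
translate([513, 431, 265]) cube([1813, 32, 150]);
translate([513, 1712, 265]) cube([1813, 32, 150]);
translate([448, 496, 265]) cube([32, 1183, 150]);
translate([2359, 496, 265]) cube([32, 1183, 150]);
translate([629, 431, 415]) cube([96, 1313, 22]);
translate([841, 431, 415]) cube([96, 1313, 22]);
translate([1053, 431, 415]) cube([96, 1313, 22]);
translate([1265, 431, 415]) cube([96, 1313, 22]);
translate([1477, 431, 415]) cube([96, 1313, 22]);
translate([1689, 431, 415]) cube([96, 1313, 22]);
translate([1901, 431, 415]) cube([96, 1313, 22]);
translate([2113, 431, 415]) cube([96, 1313, 22]);


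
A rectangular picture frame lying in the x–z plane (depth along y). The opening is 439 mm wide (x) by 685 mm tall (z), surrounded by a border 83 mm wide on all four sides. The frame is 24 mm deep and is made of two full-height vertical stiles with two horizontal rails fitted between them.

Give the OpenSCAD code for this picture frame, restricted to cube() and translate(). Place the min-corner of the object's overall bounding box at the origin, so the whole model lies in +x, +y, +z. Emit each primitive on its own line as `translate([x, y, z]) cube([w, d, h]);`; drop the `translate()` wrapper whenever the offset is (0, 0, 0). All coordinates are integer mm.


cube([83, 24, 851]);
translate([522, 0, 0]) cube([83, 24, 851]);
translate([83, 0, 0]) cube([439, 24, 83]);
translate([83, 0, 768]) cube([439, 24, 83]);


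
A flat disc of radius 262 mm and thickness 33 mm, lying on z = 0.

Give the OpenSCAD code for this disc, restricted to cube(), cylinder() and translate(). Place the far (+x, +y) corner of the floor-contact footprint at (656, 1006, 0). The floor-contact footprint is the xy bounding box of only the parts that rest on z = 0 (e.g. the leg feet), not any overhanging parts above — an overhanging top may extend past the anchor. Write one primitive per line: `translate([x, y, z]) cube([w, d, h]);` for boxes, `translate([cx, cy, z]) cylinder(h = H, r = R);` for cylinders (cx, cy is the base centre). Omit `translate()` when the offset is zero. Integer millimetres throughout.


translate([394, 744, 0]) cylinder(h = 33, r = 262);


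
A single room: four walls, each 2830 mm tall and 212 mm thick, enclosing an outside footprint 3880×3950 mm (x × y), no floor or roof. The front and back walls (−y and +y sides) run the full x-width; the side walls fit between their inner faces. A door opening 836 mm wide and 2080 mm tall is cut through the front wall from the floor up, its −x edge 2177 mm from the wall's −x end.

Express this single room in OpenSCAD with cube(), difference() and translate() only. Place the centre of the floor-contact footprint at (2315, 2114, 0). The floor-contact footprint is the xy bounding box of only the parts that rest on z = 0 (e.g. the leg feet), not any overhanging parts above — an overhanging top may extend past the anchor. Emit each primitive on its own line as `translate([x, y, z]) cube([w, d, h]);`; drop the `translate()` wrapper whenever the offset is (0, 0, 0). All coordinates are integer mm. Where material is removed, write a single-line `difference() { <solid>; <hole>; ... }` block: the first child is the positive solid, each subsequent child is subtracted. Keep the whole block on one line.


difference() { translate([375, 139, 0]) cube([3880, 212, 2830]); translate([2552, 139, 0]) cube([836, 212, 2080]); }
translate([375, 3877, 0]) cube([3880, 212, 2830]);
translate([375, 351, 0]) cube([212, 3526, 2830]);
translate([4043, 351, 0]) cube([212, 3526, 2830]);


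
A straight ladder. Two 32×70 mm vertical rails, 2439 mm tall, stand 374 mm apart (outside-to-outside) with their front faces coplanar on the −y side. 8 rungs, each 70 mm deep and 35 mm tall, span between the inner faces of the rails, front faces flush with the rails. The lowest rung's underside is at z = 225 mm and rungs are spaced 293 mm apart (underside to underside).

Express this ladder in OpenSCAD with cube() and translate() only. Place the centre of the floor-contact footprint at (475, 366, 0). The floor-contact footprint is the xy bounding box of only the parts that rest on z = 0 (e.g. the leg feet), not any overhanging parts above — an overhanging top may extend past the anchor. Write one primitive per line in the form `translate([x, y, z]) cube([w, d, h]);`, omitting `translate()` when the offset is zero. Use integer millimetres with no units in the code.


translate([288, 331, 0]) cube([32, 70, 2439]);
translate([630, 331, 0]) cube([32, 70, 2439]);
translate([320, 331, 225]) cube([310, 70, 35]);
translate([320, 331, 518]) cube([310, 70, 35]);
translate([320, 331, 811]) cube([310, 70, 35]);
translate([320, 331, 1104]) cube([310, 70, 35]);
translate([320, 331, 1397]) cube([310, 70, 35]);
translate([320, 331, 1690]) cube([310, 70, 35]);
translate([320, 331, 1983]) cube([310, 70, 35]);
translate([320, 331, 2276]) cube([310, 70, 35]);


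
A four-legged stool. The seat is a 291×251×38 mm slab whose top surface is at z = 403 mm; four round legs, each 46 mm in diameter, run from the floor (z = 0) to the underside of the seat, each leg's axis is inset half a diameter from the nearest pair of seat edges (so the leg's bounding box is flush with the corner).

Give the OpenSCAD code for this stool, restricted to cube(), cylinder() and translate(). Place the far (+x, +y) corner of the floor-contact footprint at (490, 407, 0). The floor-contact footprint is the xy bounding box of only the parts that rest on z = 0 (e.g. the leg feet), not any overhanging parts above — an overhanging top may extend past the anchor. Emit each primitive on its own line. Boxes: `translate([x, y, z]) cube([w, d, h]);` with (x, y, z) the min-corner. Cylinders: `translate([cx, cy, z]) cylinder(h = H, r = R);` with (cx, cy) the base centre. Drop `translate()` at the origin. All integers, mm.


translate([199, 156, 365]) cube([291, 251, 38]);
translate([222, 179, 0]) cylinder(h = 365, r = 23);
translate([467, 179, 0]) cylinder(h = 365, r = 23);
translate([222, 384, 0]) cylinder(h = 365, r = 23);
translate([467, 384, 0]) cylinder(h = 365, r = 23);


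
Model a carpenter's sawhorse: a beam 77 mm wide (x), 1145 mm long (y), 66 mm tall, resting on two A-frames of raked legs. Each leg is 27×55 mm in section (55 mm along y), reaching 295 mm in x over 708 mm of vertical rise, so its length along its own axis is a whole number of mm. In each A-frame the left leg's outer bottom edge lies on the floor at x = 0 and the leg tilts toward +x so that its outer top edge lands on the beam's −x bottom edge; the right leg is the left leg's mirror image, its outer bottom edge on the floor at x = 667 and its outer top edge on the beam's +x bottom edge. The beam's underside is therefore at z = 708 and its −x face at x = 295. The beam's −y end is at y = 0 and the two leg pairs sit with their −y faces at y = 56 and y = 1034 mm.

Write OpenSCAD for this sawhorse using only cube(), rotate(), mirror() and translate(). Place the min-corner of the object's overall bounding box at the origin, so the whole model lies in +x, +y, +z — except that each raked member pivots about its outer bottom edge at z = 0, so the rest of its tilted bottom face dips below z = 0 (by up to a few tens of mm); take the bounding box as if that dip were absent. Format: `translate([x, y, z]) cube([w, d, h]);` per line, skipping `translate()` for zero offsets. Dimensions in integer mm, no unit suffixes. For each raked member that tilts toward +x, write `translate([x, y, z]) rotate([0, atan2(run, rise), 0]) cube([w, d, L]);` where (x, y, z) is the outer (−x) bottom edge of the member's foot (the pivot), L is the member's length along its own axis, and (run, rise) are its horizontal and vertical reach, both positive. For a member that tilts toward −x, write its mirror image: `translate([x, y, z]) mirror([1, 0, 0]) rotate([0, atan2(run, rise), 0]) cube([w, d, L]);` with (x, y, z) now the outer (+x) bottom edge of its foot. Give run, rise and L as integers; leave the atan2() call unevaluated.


// leg length = √(295² + 708²) = 767
// right-leg outer foot x = 2·295 + 77 = 667
// beam min-corner = (295, 0, 708)
translate([295, 0, 708]) cube([77, 1145, 66]);
translate([0, 56, 0]) rotate([0, atan2(295, 708), 0]) cube([27, 55, 767]);
translate([667, 56, 0]) mirror([1, 0, 0]) rotate([0, atan2(295, 708), 0]) cube([27, 55, 767]);
translate([0, 1034, 0]) rotate([0, atan2(295, 708), 0]) cube([27, 55, 767]);
translate([667, 1034, 0]) mirror([1, 0, 0]) rotate([0, atan2(295, 708), 0]) cube([27, 55, 767]);


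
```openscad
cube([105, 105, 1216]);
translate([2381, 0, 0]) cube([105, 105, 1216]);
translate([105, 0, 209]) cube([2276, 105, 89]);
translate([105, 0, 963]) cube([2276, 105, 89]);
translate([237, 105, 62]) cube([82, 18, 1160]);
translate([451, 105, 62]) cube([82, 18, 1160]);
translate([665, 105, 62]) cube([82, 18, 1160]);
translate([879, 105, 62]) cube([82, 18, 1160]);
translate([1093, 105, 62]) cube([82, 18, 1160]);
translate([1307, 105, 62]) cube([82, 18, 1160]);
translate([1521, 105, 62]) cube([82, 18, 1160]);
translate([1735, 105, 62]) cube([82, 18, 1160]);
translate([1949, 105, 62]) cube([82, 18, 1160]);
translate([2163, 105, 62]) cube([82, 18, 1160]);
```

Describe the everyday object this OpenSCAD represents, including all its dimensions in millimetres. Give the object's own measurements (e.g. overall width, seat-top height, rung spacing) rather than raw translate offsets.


A fence section. Two 105×105 mm posts, 1216 mm tall, stand on the floor with a clear span of 2276 mm between their inner faces. Two horizontal rails of 105×89 mm section span the gap between the posts with their undersides at z = 209 mm and z = 963 mm, flush with the posts' −y face. 10 pickets, each 82 mm wide, 18 mm thick and 1160 mm tall, are fixed to the +y face of the rails with their bottoms at z = 62 mm, spaced across the span with a 132 mm gap after the −x post and between neighbouring pickets, with 136 mm left before the +x post.


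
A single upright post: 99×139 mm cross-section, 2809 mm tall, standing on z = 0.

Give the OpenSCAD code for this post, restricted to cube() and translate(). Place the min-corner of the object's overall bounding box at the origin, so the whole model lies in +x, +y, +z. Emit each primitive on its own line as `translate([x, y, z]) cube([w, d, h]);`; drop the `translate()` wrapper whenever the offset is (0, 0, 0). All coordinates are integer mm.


cube([99, 139, 2809]);
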